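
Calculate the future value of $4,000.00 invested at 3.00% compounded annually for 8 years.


Compound interest formula: A = P(1 + r/n)^(nt)
A = $4,000.00 × (1 + 0.03/1)^(1 × 8)
Growth factor: (1 + 0.03/1)^8 = 1.266770
A = $4,000.00 × 1.266770
A = $5,067.08

A = P(1 + r/n)^(nt) = $5,067.08


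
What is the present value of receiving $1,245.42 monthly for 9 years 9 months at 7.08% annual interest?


Present value of an ordinary annuity: PV = PMT × (1 − (1 + r)^(−n)) / r
Monthly rate r = 0.0708/12 = 0.0059, n = 117
PV = $1,245.42 × (1 − (1 + 0.0708/12)^(−117)) / (0.0708/12)
PV = $1,245.42 × 84.331568
PV = $105,028.22

PV = PMT × (1-(1+r)^(-n))/r = $105,028.22


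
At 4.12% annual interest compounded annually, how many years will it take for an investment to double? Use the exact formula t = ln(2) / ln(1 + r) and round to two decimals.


Doubling condition: (1 + r)^t = 2
Take ln of both sides: t × ln(1 + r) = ln(2)
t = ln(2) / ln(1 + r)
t = 0.693147 / 0.040374
t = 17.17

t = ln(2) / ln(1 + r) = 17.17 years


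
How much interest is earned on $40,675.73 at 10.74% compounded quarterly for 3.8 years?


Compound interest earned = final amount − principal.
A = P(1 + r/n)^(nt) = $40,675.73 × (1 + 0.1074/4)^(4 × 3.8) = $60,847.38
Interest = A − P = $60,847.38 − $40,675.73 = $20,171.65

Interest = A - P = $20,171.65


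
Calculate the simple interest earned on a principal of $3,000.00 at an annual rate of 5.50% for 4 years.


Simple interest formula: I = P × r × t
I = $3,000.00 × 0.055 × 4
I = $660.00

I = P × r × t = $660.00


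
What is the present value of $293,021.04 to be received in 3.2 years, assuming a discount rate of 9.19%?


Present value formula: PV = FV / (1 + r)^t
PV = $293,021.04 / (1 + 0.0919)^3.2
PV = $293,021.04 / 1.3249063
PV = $221,163.59

PV = FV / (1 + r)^t = $221,163.59


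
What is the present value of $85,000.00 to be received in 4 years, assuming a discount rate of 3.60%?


Present value formula: PV = FV / (1 + r)^t
PV = $85,000.00 / (1 + 0.036)^4
PV = $85,000.00 / 1.1519643
PV = $73,787.01

PV = FV / (1 + r)^t = $73,787.01


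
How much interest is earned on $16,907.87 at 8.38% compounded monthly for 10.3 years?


Compound interest earned = final amount − principal.
A = P(1 + r/n)^(nt) = $16,907.87 × (1 + 0.0838/12)^(12 × 10.3) = $39,961.61
Interest = A − P = $39,961.61 − $16,907.87 = $23,053.74

Interest = A - P = $23,053.74


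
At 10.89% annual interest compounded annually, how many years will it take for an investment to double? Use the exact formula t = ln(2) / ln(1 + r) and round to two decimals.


Doubling condition: (1 + r)^t = 2
Take ln of both sides: t × ln(1 + r) = ln(2)
t = ln(2) / ln(1 + r)
t = 0.693147 / 0.103369
t = 6.71

t = ln(2) / ln(1 + r) = 6.71 years


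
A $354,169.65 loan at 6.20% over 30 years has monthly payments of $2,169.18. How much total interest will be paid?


Total paid over the life of the loan = PMT × n.
Total paid = $2,169.18 × 360 = $780,904.80
Total interest = total paid − principal = $780,904.80 − $354,169.65 = $426,735.15

Total interest = (PMT × n) - PV = $426,735.15


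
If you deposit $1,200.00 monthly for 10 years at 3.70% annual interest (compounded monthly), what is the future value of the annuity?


Future value of an ordinary annuity: FV = PMT × ((1 + r)^n − 1) / r
Monthly rate r = 0.037/12 ≈ 0.00308333, n = 120
FV = $1,200.00 × ((1 + 0.037/12)^120 − 1) / (0.037/12)
FV = $1,200.00 × 144.9440208
FV = $173,932.82

FV = PMT × ((1+r)^n - 1)/r = $173,932.82


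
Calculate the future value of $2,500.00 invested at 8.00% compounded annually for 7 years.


Compound interest formula: A = P(1 + r/n)^(nt)
A = $2,500.00 × (1 + 0.08/1)^(1 × 7)
Growth factor: (1 + 0.08/1)^7 = 1.713824
A = $2,500.00 × 1.713824
A = $4,284.56

A = P(1 + r/n)^(nt) = $4,284.56


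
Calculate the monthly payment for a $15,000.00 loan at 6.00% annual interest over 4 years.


Loan payment formula: PMT = PV × r / (1 − (1 + r)^(−n))
Monthly rate r = 0.06/12 = 0.005, n = 48 months
Denominator: 1 − (1 + 0.06/12)^(−48) = 0.2129016
PMT = $15,000.00 × (0.06/12) / 0.2129016
PMT = $352.28 per month

PMT = PV × r / (1-(1+r)^(-n)) = $352.28/month


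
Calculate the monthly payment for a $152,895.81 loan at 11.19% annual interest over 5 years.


Loan payment formula: PMT = PV × r / (1 − (1 + r)^(−n))
Monthly rate r = 0.1119/12 = 0.009325, n = 60 months
Denominator: 1 − (1 + 0.1119/12)^(−60) = 0.427022
PMT = $152,895.81 × (0.1119/12) / 0.427022
PMT = $3,338.83 per month

PMT = PV × r / (1-(1+r)^(-n)) = $3,338.83/month


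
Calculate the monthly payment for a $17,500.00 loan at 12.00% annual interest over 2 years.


Loan payment formula: PMT = PV × r / (1 − (1 + r)^(−n))
Monthly rate r = 0.12/12 = 0.01, n = 24 months
Denominator: 1 − (1 + 0.12/12)^(−24) = 0.212434
PMT = $17,500.00 × (0.12/12) / 0.212434
PMT = $823.79 per month

PMT = PV × r / (1-(1+r)^(-n)) = $823.79/month


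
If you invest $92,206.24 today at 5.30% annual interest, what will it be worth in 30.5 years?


Future value formula: FV = PV × (1 + r)^t
FV = $92,206.24 × (1 + 0.053)^30.5
FV = $92,206.24 × 4.83131463
FV = $445,477.36

FV = PV × (1 + r)^t = $445,477.36


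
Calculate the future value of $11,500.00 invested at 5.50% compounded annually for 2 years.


Compound interest formula: A = P(1 + r/n)^(nt)
A = $11,500.00 × (1 + 0.055/1)^(1 × 2)
Growth factor: (1 + 0.055/1)^2 = 1.113025
A = $11,500.00 × 1.113025
A = $12,799.79

A = P(1 + r/n)^(nt) = $12,799.79


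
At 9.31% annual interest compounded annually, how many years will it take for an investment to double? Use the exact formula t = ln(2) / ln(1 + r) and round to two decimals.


Doubling condition: (1 + r)^t = 2
Take ln of both sides: t × ln(1 + r) = ln(2)
t = ln(2) / ln(1 + r)
t = 0.693147 / 0.089018
t = 7.79

t = ln(2) / ln(1 + r) = 7.79 years


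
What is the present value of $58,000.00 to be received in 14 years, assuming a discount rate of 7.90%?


Present value formula: PV = FV / (1 + r)^t
PV = $58,000.00 / (1 + 0.079)^14
PV = $58,000.00 / 2.899347
PV = $20,004.50

PV = FV / (1 + r)^t = $20,004.50


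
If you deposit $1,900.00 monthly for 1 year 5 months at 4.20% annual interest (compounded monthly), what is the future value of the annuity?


Future value of an ordinary annuity: FV = PMT × ((1 + r)^n − 1) / r
Monthly rate r = 0.042/12 = 0.0035, n = 17
FV = $1,900.00 × ((1 + 0.042/12)^17 − 1) / (0.042/12)
FV = $1,900.00 × 17.484433
FV = $33,220.42

FV = PMT × ((1+r)^n - 1)/r = $33,220.42


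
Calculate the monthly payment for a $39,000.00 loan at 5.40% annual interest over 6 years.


Loan payment formula: PMT = PV × r / (1 − (1 + r)^(−n))
Monthly rate r = 0.054/12 = 0.0045, n = 72 months
Denominator: 1 − (1 + 0.054/12)^(−72) = 0.276224
PMT = $39,000.00 × (0.054/12) / 0.276224
PMT = $635.35 per month

PMT = PV × r / (1-(1+r)^(-n)) = $635.35/month


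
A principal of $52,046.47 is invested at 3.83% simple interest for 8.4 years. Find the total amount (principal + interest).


Total amount formula: A = P(1 + rt) = P + P·r·t
Interest: I = P × r × t = $52,046.47 × 0.0383 × 8.4 = $16,744.39
A = P + I = $52,046.47 + $16,744.39 = $68,790.86

A = P + I = P(1 + rt) = $68,790.86


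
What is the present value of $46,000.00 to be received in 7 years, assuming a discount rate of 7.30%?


Present value formula: PV = FV / (1 + r)^t
PV = $46,000.00 / (1 + 0.073)^7
PV = $46,000.00 / 1.637563
PV = $28,090.52

PV = FV / (1 + r)^t = $28,090.52


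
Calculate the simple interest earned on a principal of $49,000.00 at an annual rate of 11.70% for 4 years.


Simple interest formula: I = P × r × t
I = $49,000.00 × 0.117 × 4
I = $22,932.00

I = P × r × t = $22,932.00


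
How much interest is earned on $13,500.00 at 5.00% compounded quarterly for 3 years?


Compound interest earned = final amount − principal.
A = P(1 + r/n)^(nt) = $13,500.00 × (1 + 0.05/4)^(4 × 3) = $15,670.19
Interest = A − P = $15,670.19 − $13,500.00 = $2,170.19

Interest = A - P = $2,170.19


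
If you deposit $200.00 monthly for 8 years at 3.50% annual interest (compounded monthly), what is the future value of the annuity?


Future value of an ordinary annuity: FV = PMT × ((1 + r)^n − 1) / r
Monthly rate r = 0.035/12 ≈ 0.00291667, n = 96
FV = $200.00 × ((1 + 0.035/12)^96 − 1) / (0.035/12)
FV = $200.00 × 110.602523
FV = $22,120.50

FV = PMT × ((1+r)^n - 1)/r = $22,120.50


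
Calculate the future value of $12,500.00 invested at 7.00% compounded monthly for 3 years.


Compound interest formula: A = P(1 + r/n)^(nt)
A = $12,500.00 × (1 + 0.07/12)^(12 × 3)
Growth factor: (1 + 0.07/12)^36 = 1.2329256
A = $12,500.00 × 1.2329256
A = $15,411.57

A = P(1 + r/n)^(nt) = $15,411.57


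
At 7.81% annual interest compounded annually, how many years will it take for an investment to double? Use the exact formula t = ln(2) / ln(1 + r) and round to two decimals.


Doubling condition: (1 + r)^t = 2
Take ln of both sides: t × ln(1 + r) = ln(2)
t = ln(2) / ln(1 + r)
t = 0.693147 / 0.075200
t = 9.22

t = ln(2) / ln(1 + r) = 9.22 years


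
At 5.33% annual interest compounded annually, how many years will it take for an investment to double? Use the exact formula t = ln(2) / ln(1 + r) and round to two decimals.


Doubling condition: (1 + r)^t = 2
Take ln of both sides: t × ln(1 + r) = ln(2)
t = ln(2) / ln(1 + r)
t = 0.693147 / 0.051928
t = 13.35

t = ln(2) / ln(1 + r) = 13.35 years


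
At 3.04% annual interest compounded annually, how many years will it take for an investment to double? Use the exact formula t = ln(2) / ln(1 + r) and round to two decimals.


Doubling condition: (1 + r)^t = 2
Take ln of both sides: t × ln(1 + r) = ln(2)
t = ln(2) / ln(1 + r)
t = 0.693147 / 0.029947
t = 23.15

t = ln(2) / ln(1 + r) = 23.15 years


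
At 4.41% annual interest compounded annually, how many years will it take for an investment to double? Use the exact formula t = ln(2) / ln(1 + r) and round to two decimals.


Doubling condition: (1 + r)^t = 2
Take ln of both sides: t × ln(1 + r) = ln(2)
t = ln(2) / ln(1 + r)
t = 0.693147 / 0.043155
t = 16.06

t = ln(2) / ln(1 + r) = 16.06 years


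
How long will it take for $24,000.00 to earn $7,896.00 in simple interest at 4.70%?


Rearrange the simple interest formula for t:
I = P × r × t  ⇒  t = I / (P × r)
t = $7,896.00 / ($24,000.00 × 0.047)
t = 7

t = I/(P×r) = 7 years


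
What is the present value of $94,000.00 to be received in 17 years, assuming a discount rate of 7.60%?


Present value formula: PV = FV / (1 + r)^t
PV = $94,000.00 / (1 + 0.076)^17
PV = $94,000.00 / 3.473830
PV = $27,059.47

PV = FV / (1 + r)^t = $27,059.47


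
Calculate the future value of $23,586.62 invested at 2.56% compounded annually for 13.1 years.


Compound interest formula: A = P(1 + r/n)^(nt)
A = $23,586.62 × (1 + 0.0256/1)^(1 × 13.1)
Growth factor: (1 + 0.0256/1)^13.1 = 1.392554
A = $23,586.62 × 1.392554
A = $32,845.64

A = P(1 + r/n)^(nt) = $32,845.64


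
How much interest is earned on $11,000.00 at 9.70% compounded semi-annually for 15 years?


Compound interest earned = final amount − principal.
A = P(1 + r/n)^(nt) = $11,000.00 × (1 + 0.097/2)^(2 × 15) = $45,545.53
Interest = A − P = $45,545.53 − $11,000.00 = $34,545.53

Interest = A - P = $34,545.53


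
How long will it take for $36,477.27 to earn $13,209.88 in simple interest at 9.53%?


Rearrange the simple interest formula for t:
I = P × r × t  ⇒  t = I / (P × r)
t = $13,209.88 / ($36,477.27 × 0.0953)
t = 3.8

t = I/(P×r) = 3.8 years


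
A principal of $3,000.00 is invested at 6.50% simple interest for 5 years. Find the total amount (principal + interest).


Total amount formula: A = P(1 + rt) = P + P·r·t
Interest: I = P × r × t = $3,000.00 × 0.065 × 5 = $975.00
A = P + I = $3,000.00 + $975.00 = $3,975.00

A = P + I = P(1 + rt) = $3,975.00


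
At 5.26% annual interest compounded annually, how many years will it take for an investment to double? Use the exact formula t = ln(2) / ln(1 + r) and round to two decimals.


Doubling condition: (1 + r)^t = 2
Take ln of both sides: t × ln(1 + r) = ln(2)
t = ln(2) / ln(1 + r)
t = 0.693147 / 0.051263
t = 13.52

t = ln(2) / ln(1 + r) = 13.52 years


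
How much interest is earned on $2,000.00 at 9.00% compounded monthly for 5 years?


Compound interest earned = final amount − principal.
A = P(1 + r/n)^(nt) = $2,000.00 × (1 + 0.09/12)^(12 × 5) = $3,131.36
Interest = A − P = $3,131.36 − $2,000.00 = $1,131.36

Interest = A - P = $1,131.36


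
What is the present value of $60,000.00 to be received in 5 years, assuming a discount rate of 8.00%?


Present value formula: PV = FV / (1 + r)^t
PV = $60,000.00 / (1 + 0.08)^5
PV = $60,000.00 / 1.469328
PV = $40,834.99

PV = FV / (1 + r)^t = $40,834.99


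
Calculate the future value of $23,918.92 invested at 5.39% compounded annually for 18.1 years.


Compound interest formula: A = P(1 + r/n)^(nt)
A = $23,918.92 × (1 + 0.0539/1)^(1 × 18.1)
Growth factor: (1 + 0.0539/1)^18.1 = 2.586242
A = $23,918.92 × 2.586242
A = $61,860.12

A = P(1 + r/n)^(nt) = $61,860.12


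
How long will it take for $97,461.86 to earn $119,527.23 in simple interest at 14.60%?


Rearrange the simple interest formula for t:
I = P × r × t  ⇒  t = I / (P × r)
t = $119,527.23 / ($97,461.86 × 0.146)
t = 8.4

t = I/(P×r) = 8.4 years


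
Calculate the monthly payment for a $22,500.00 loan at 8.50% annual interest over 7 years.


Loan payment formula: PMT = PV × r / (1 − (1 + r)^(−n))
Monthly rate r = 0.085/12 ≈ 0.00708333, n = 84 months
Denominator: 1 − (1 + 0.085/12)^(−84) = 0.447279
PMT = $22,500.00 × (0.085/12) / 0.447279
PMT = $356.32 per month

PMT = PV × r / (1-(1+r)^(-n)) = $356.32/month


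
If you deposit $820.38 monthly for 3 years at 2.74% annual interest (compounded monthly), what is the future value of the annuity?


Future value of an ordinary annuity: FV = PMT × ((1 + r)^n − 1) / r
Monthly rate r = 0.0274/12 ≈ 0.00228333, n = 36
FV = $820.38 × ((1 + 0.0274/12)^36 − 1) / (0.0274/12)
FV = $820.38 × 37.476437
FV = $30,744.92

FV = PMT × ((1+r)^n - 1)/r = $30,744.92


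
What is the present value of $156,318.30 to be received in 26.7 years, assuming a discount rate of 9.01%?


Present value formula: PV = FV / (1 + r)^t
PV = $156,318.30 / (1 + 0.0901)^26.7
PV = $156,318.30 / 10.008092
PV = $15,619.19

PV = FV / (1 + r)^t = $15,619.19


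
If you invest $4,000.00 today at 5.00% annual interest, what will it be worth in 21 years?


Future value formula: FV = PV × (1 + r)^t
FV = $4,000.00 × (1 + 0.05)^21
FV = $4,000.00 × 2.785963
FV = $11,143.85

FV = PV × (1 + r)^t = $11,143.85


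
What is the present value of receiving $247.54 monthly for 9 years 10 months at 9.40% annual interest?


Present value of an ordinary annuity: PV = PMT × (1 − (1 + r)^(−n)) / r
Monthly rate r = 0.094/12 ≈ 0.00783333, n = 118
PV = $247.54 × (1 − (1 + 0.094/12)^(−118)) / (0.094/12)
PV = $247.54 × 76.822021
PV = $19,016.52

PV = PMT × (1-(1+r)^(-n))/r = $19,016.52


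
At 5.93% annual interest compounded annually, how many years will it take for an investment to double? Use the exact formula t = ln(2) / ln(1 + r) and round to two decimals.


Doubling condition: (1 + r)^t = 2
Take ln of both sides: t × ln(1 + r) = ln(2)
t = ln(2) / ln(1 + r)
t = 0.693147 / 0.057608
t = 12.03

t = ln(2) / ln(1 + r) = 12.03 years


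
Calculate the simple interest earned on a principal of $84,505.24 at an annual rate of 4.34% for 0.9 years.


Simple interest formula: I = P × r × t
I = $84,505.24 × 0.0434 × 0.9
I = $3,300.77

I = P × r × t = $3,300.77


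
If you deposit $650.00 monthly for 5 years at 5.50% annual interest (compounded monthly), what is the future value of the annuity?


Future value of an ordinary annuity: FV = PMT × ((1 + r)^n − 1) / r
Monthly rate r = 0.055/12 ≈ 0.00458333, n = 60
FV = $650.00 × ((1 + 0.055/12)^60 − 1) / (0.055/12)
FV = $650.00 × 68.8808231
FV = $44,772.54

FV = PMT × ((1+r)^n - 1)/r = $44,772.54


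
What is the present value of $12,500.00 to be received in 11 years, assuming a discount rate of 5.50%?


Present value formula: PV = FV / (1 + r)^t
PV = $12,500.00 / (1 + 0.055)^11
PV = $12,500.00 / 1.802092
PV = $6,936.38

PV = FV / (1 + r)^t = $6,936.38


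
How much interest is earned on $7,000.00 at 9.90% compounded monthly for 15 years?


Compound interest earned = final amount − principal.
A = P(1 + r/n)^(nt) = $7,000.00 × (1 + 0.099/12)^(12 × 15) = $30,717.05
Interest = A − P = $30,717.05 − $7,000.00 = $23,717.05

Interest = A - P = $23,717.05


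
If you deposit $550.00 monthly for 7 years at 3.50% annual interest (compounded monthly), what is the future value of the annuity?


Future value of an ordinary annuity: FV = PMT × ((1 + r)^n − 1) / r
Monthly rate r = 0.035/12 ≈ 0.00291667, n = 84
FV = $550.00 × ((1 + 0.035/12)^84 − 1) / (0.035/12)
FV = $550.00 × 95.028273
FV = $52,265.55

FV = PMT × ((1+r)^n - 1)/r = $52,265.55


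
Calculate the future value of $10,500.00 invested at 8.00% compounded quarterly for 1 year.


Compound interest formula: A = P(1 + r/n)^(nt)
A = $10,500.00 × (1 + 0.08/4)^(4 × 1)
Growth factor: (1 + 0.08/4)^4 = 1.082432
A = $10,500.00 × 1.082432
A = $11,365.54

A = P(1 + r/n)^(nt) = $11,365.54


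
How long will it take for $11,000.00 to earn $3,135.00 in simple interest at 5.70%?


Rearrange the simple interest formula for t:
I = P × r × t  ⇒  t = I / (P × r)
t = $3,135.00 / ($11,000.00 × 0.057)
t = 5

t = I/(P×r) = 5 years


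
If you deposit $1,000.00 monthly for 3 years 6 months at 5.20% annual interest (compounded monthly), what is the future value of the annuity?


Future value of an ordinary annuity: FV = PMT × ((1 + r)^n − 1) / r
Monthly rate r = 0.052/12 ≈ 0.00433333, n = 42
FV = $1,000.00 × ((1 + 0.052/12)^42 − 1) / (0.052/12)
FV = $1,000.00 × 45.9559848
FV = $45,955.98

FV = PMT × ((1+r)^n - 1)/r = $45,955.98


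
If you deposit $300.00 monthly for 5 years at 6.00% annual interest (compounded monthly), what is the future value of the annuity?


Future value of an ordinary annuity: FV = PMT × ((1 + r)^n − 1) / r
Monthly rate r = 0.06/12 = 0.005, n = 60
FV = $300.00 × ((1 + 0.06/12)^60 − 1) / (0.06/12)
FV = $300.00 × 69.770031
FV = $20,931.01

FV = PMT × ((1+r)^n - 1)/r = $20,931.01


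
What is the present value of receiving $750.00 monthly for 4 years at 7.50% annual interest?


Present value of an ordinary annuity: PV = PMT × (1 − (1 + r)^(−n)) / r
Monthly rate r = 0.075/12 = 0.00625, n = 48
PV = $750.00 × (1 − (1 + 0.075/12)^(−48)) / (0.075/12)
PV = $750.00 × 41.358371
PV = $31,018.78

PV = PMT × (1-(1+r)^(-n))/r = $31,018.78


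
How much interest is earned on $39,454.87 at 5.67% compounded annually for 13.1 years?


Compound interest earned = final amount − principal.
A = P(1 + r/n)^(nt) = $39,454.87 × (1 + 0.0567/1)^(1 × 13.1) = $81,258.35
Interest = A − P = $81,258.35 − $39,454.87 = $41,803.48

Interest = A - P = $41,803.48


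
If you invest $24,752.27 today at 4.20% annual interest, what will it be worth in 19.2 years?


Future value formula: FV = PV × (1 + r)^t
FV = $24,752.27 × (1 + 0.042)^19.2
FV = $24,752.27 × 2.203232
FV = $54,534.99

FV = PV × (1 + r)^t = $54,534.99


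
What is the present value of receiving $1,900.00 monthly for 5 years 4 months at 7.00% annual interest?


Present value of an ordinary annuity: PV = PMT × (1 − (1 + r)^(−n)) / r
Monthly rate r = 0.07/12 ≈ 0.00583333, n = 64
PV = $1,900.00 × (1 − (1 + 0.07/12)^(−64)) / (0.07/12)
PV = $1,900.00 × 53.282940
PV = $101,237.59

PV = PMT × (1-(1+r)^(-n))/r = $101,237.59


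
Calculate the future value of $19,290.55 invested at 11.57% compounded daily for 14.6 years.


Compound interest formula: A = P(1 + r/n)^(nt)
A = $19,290.55 × (1 + 0.1157/365)^(365 × 14.6)
Growth factor: (1 + 0.1157/365)^5329 = 5.4138058
A = $19,290.55 × 5.4138058
A = $104,435.29

A = P(1 + r/n)^(nt) = $104,435.29


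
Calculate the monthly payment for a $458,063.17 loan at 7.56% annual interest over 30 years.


Loan payment formula: PMT = PV × r / (1 − (1 + r)^(−n))
Monthly rate r = 0.0756/12 = 0.0063, n = 360 months
Denominator: 1 − (1 + 0.0756/12)^(−360) = 0.895742
PMT = $458,063.17 × (0.0756/12) / 0.895742
PMT = $3,221.68 per month

PMT = PV × r / (1-(1+r)^(-n)) = $3,221.68/month


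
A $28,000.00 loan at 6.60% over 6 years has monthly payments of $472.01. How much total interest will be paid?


Total paid over the life of the loan = PMT × n.
Total paid = $472.01 × 72 = $33,984.72
Total interest = total paid − principal = $33,984.72 − $28,000.00 = $5,984.72

Total interest = (PMT × n) - PV = $5,984.72


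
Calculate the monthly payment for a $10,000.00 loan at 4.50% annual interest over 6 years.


Loan payment formula: PMT = PV × r / (1 − (1 + r)^(−n))
Monthly rate r = 0.045/12 = 0.00375, n = 72 months
Denominator: 1 − (1 + 0.045/12)^(−72) = 0.236235
PMT = $10,000.00 × (0.045/12) / 0.236235
PMT = $158.74 per month

PMT = PV × r / (1-(1+r)^(-n)) = $158.74/month


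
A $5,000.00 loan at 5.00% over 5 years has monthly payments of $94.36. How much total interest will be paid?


Total paid over the life of the loan = PMT × n.
Total paid = $94.36 × 60 = $5,661.60
Total interest = total paid − principal = $5,661.60 − $5,000.00 = $661.60

Total interest = (PMT × n) - PV = $661.60


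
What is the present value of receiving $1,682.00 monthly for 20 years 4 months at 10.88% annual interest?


Present value of an ordinary annuity: PV = PMT × (1 − (1 + r)^(−n)) / r
Monthly rate r = 0.1088/12 ≈ 0.00906667, n = 244
PV = $1,682.00 × (1 − (1 + 0.1088/12)^(−244)) / (0.1088/12)
PV = $1,682.00 × 98.101232
PV = $165,006.27

PV = PMT × (1-(1+r)^(-n))/r = $165,006.27


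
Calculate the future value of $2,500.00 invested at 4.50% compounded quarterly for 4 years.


Compound interest formula: A = P(1 + r/n)^(nt)
A = $2,500.00 × (1 + 0.045/4)^(4 × 4)
Growth factor: (1 + 0.045/4)^16 = 1.196015
A = $2,500.00 × 1.196015
A = $2,990.04

A = P(1 + r/n)^(nt) = $2,990.04


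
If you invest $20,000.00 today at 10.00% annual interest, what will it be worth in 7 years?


Future value formula: FV = PV × (1 + r)^t
FV = $20,000.00 × (1 + 0.1)^7
FV = $20,000.00 × 1.948717
FV = $38,974.34

FV = PV × (1 + r)^t = $38,974.34


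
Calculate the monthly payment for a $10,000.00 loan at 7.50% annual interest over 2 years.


Loan payment formula: PMT = PV × r / (1 − (1 + r)^(−n))
Monthly rate r = 0.075/12 = 0.00625, n = 24 months
Denominator: 1 − (1 + 0.075/12)^(−24) = 0.138890
PMT = $10,000.00 × (0.075/12) / 0.138890
PMT = $450.00 per month

PMT = PV × r / (1-(1+r)^(-n)) = $450.00/month


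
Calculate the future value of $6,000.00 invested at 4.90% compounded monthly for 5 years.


Compound interest formula: A = P(1 + r/n)^(nt)
A = $6,000.00 × (1 + 0.049/12)^(12 × 5)
Growth factor: (1 + 0.049/12)^60 = 1.276984
A = $6,000.00 × 1.276984
A = $7,661.90

A = P(1 + r/n)^(nt) = $7,661.90


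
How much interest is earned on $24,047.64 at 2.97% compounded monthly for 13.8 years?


Compound interest earned = final amount − principal.
A = P(1 + r/n)^(nt) = $24,047.64 × (1 + 0.0297/12)^(12 × 13.8) = $36,212.00
Interest = A − P = $36,212.00 − $24,047.64 = $12,164.36

Interest = A - P = $12,164.36


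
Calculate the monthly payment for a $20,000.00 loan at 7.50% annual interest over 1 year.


Loan payment formula: PMT = PV × r / (1 − (1 + r)^(−n))
Monthly rate r = 0.075/12 = 0.00625, n = 12 months
Denominator: 1 − (1 + 0.075/12)^(−12) = 0.072040
PMT = $20,000.00 × (0.075/12) / 0.072040
PMT = $1,735.15 per month

PMT = PV × r / (1-(1+r)^(-n)) = $1,735.15/month


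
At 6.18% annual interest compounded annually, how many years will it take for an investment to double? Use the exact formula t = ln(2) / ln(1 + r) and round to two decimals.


Doubling condition: (1 + r)^t = 2
Take ln of both sides: t × ln(1 + r) = ln(2)
t = ln(2) / ln(1 + r)
t = 0.693147 / 0.059966
t = 11.56

t = ln(2) / ln(1 + r) = 11.56 years


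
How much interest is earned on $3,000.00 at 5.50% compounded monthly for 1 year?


Compound interest earned = final amount − principal.
A = P(1 + r/n)^(nt) = $3,000.00 × (1 + 0.055/12)^(12 × 1) = $3,169.22
Interest = A − P = $3,169.22 − $3,000.00 = $169.22

Interest = A - P = $169.22


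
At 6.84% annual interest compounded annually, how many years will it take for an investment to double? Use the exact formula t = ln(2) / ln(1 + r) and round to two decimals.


Doubling condition: (1 + r)^t = 2
Take ln of both sides: t × ln(1 + r) = ln(2)
t = ln(2) / ln(1 + r)
t = 0.693147 / 0.066162
t = 10.48

t = ln(2) / ln(1 + r) = 10.48 years


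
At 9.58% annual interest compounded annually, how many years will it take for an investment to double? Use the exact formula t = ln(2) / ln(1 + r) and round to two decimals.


Doubling condition: (1 + r)^t = 2
Take ln of both sides: t × ln(1 + r) = ln(2)
t = ln(2) / ln(1 + r)
t = 0.693147 / 0.091485
t = 7.58

t = ln(2) / ln(1 + r) = 7.58 years


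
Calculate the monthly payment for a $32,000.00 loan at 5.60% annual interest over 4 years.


Loan payment formula: PMT = PV × r / (1 − (1 + r)^(−n))
Monthly rate r = 0.056/12 ≈ 0.00466667, n = 48 months
Denominator: 1 − (1 + 0.056/12)^(−48) = 0.200268
PMT = $32,000.00 × (0.056/12) / 0.200268
PMT = $745.67 per month

PMT = PV × r / (1-(1+r)^(-n)) = $745.67/month


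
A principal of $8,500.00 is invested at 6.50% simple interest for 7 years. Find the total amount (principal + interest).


Total amount formula: A = P(1 + rt) = P + P·r·t
Interest: I = P × r × t = $8,500.00 × 0.065 × 7 = $3,867.50
A = P + I = $8,500.00 + $3,867.50 = $12,367.50

A = P + I = P(1 + rt) = $12,367.50


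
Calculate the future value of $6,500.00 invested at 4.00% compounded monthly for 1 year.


Compound interest formula: A = P(1 + r/n)^(nt)
A = $6,500.00 × (1 + 0.04/12)^(12 × 1)
Growth factor: (1 + 0.04/12)^12 = 1.040742
A = $6,500.00 × 1.040742
A = $6,764.82

A = P(1 + r/n)^(nt) = $6,764.82


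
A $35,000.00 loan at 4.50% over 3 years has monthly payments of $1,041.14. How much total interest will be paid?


Total paid over the life of the loan = PMT × n.
Total paid = $1,041.14 × 36 = $37,481.04
Total interest = total paid − principal = $37,481.04 − $35,000.00 = $2,481.04

Total interest = (PMT × n) - PV = $2,481.04


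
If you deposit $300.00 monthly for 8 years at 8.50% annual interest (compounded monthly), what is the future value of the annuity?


Future value of an ordinary annuity: FV = PMT × ((1 + r)^n − 1) / r
Monthly rate r = 0.085/12 ≈ 0.00708333, n = 96
FV = $300.00 × ((1 + 0.085/12)^96 − 1) / (0.085/12)
FV = $300.00 × 136.821455
FV = $41,046.44

FV = PMT × ((1+r)^n - 1)/r = $41,046.44


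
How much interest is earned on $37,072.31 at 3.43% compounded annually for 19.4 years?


Compound interest earned = final amount − principal.
A = P(1 + r/n)^(nt) = $37,072.31 × (1 + 0.0343/1)^(1 × 19.4) = $71,316.86
Interest = A − P = $71,316.86 − $37,072.31 = $34,244.55

Interest = A - P = $34,244.55


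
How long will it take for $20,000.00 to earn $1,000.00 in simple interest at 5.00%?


Rearrange the simple interest formula for t:
I = P × r × t  ⇒  t = I / (P × r)
t = $1,000.00 / ($20,000.00 × 0.05)
t = 1

t = I/(P×r) = 1 year


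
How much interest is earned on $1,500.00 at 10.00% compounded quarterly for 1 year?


Compound interest earned = final amount − principal.
A = P(1 + r/n)^(nt) = $1,500.00 × (1 + 0.1/4)^(4 × 1) = $1,655.72
Interest = A − P = $1,655.72 − $1,500.00 = $155.72

Interest = A - P = $155.72


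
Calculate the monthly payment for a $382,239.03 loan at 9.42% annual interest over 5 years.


Loan payment formula: PMT = PV × r / (1 − (1 + r)^(−n))
Monthly rate r = 0.0942/12 = 0.00785, n = 60 months
Denominator: 1 − (1 + 0.0942/12)^(−60) = 0.374473
PMT = $382,239.03 × (0.0942/12) / 0.374473
PMT = $8,012.80 per month

PMT = PV × r / (1-(1+r)^(-n)) = $8,012.80/month


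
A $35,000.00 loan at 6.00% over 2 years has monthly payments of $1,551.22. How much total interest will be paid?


Total paid over the life of the loan = PMT × n.
Total paid = $1,551.22 × 24 = $37,229.28
Total interest = total paid − principal = $37,229.28 − $35,000.00 = $2,229.28

Total interest = (PMT × n) - PV = $2,229.28


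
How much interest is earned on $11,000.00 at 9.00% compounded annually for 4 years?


Compound interest earned = final amount − principal.
A = P(1 + r/n)^(nt) = $11,000.00 × (1 + 0.09/1)^(1 × 4) = $15,527.40
Interest = A − P = $15,527.40 − $11,000.00 = $4,527.40

Interest = A - P = $4,527.40


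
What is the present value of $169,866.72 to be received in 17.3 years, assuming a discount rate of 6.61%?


Present value formula: PV = FV / (1 + r)^t
PV = $169,866.72 / (1 + 0.0661)^17.3
PV = $169,866.72 / 3.0262473
PV = $56,131.14

PV = FV / (1 + r)^t = $56,131.14


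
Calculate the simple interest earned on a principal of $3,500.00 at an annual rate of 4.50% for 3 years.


Simple interest formula: I = P × r × t
I = $3,500.00 × 0.045 × 3
I = $472.50

I = P × r × t = $472.50


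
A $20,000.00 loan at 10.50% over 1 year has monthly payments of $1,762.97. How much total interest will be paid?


Total paid over the life of the loan = PMT × n.
Total paid = $1,762.97 × 12 = $21,155.64
Total interest = total paid − principal = $21,155.64 − $20,000.00 = $1,155.64

Total interest = (PMT × n) - PV = $1,155.64


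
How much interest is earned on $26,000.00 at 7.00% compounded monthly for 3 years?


Compound interest earned = final amount − principal.
A = P(1 + r/n)^(nt) = $26,000.00 × (1 + 0.07/12)^(12 × 3) = $32,056.07
Interest = A − P = $32,056.07 − $26,000.00 = $6,056.07

Interest = A - P = $6,056.07


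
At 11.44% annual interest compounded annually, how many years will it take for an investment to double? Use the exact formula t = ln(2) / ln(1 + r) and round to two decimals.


Doubling condition: (1 + r)^t = 2
Take ln of both sides: t × ln(1 + r) = ln(2)
t = ln(2) / ln(1 + r)
t = 0.693147 / 0.108316
t = 6.40

t = ln(2) / ln(1 + r) = 6.40 years


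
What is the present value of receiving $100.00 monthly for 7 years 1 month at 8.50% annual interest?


Present value of an ordinary annuity: PV = PMT × (1 − (1 + r)^(−n)) / r
Monthly rate r = 0.085/12 ≈ 0.00708333, n = 85
PV = $100.00 × (1 − (1 + 0.085/12)^(−85)) / (0.085/12)
PV = $100.00 × 63.694157
PV = $6,369.42

PV = PMT × (1-(1+r)^(-n))/r = $6,369.42


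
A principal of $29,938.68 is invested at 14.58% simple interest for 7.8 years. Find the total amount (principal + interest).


Total amount formula: A = P(1 + rt) = P + P·r·t
Interest: I = P × r × t = $29,938.68 × 0.1458 × 7.8 = $34,047.46
A = P + I = $29,938.68 + $34,047.46 = $63,986.14

A = P + I = P(1 + rt) = $63,986.14


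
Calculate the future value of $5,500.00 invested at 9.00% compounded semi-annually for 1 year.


Compound interest formula: A = P(1 + r/n)^(nt)
A = $5,500.00 × (1 + 0.09/2)^(2 × 1)
Growth factor: (1 + 0.09/2)^2 = 1.092025
A = $5,500.00 × 1.092025
A = $6,006.14

A = P(1 + r/n)^(nt) = $6,006.14


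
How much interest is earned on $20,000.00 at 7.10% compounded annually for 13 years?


Compound interest earned = final amount − principal.
A = P(1 + r/n)^(nt) = $20,000.00 × (1 + 0.071/1)^(1 × 13) = $48,785.76
Interest = A − P = $48,785.76 − $20,000.00 = $28,785.76

Interest = A - P = $28,785.76


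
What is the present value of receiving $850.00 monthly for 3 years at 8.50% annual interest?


Present value of an ordinary annuity: PV = PMT × (1 − (1 + r)^(−n)) / r
Monthly rate r = 0.085/12 ≈ 0.00708333, n = 36
PV = $850.00 × (1 − (1 + 0.085/12)^(−36)) / (0.085/12)
PV = $850.00 × 31.678112
PV = $26,926.40

PV = PMT × (1-(1+r)^(-n))/r = $26,926.40


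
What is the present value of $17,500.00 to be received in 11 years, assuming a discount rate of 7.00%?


Present value formula: PV = FV / (1 + r)^t
PV = $17,500.00 / (1 + 0.07)^11
PV = $17,500.00 / 2.104852
PV = $8,314.12

PV = FV / (1 + r)^t = $8,314.12


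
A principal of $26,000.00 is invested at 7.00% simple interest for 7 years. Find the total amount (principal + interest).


Total amount formula: A = P(1 + rt) = P + P·r·t
Interest: I = P × r × t = $26,000.00 × 0.07 × 7 = $12,740.00
A = P + I = $26,000.00 + $12,740.00 = $38,740.00

A = P + I = P(1 + rt) = $38,740.00


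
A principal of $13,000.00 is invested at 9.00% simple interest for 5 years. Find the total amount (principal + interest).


Total amount formula: A = P(1 + rt) = P + P·r·t
Interest: I = P × r × t = $13,000.00 × 0.09 × 5 = $5,850.00
A = P + I = $13,000.00 + $5,850.00 = $18,850.00

A = P + I = P(1 + rt) = $18,850.00


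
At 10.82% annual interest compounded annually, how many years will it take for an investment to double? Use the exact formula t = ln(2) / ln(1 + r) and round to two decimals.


Doubling condition: (1 + r)^t = 2
Take ln of both sides: t × ln(1 + r) = ln(2)
t = ln(2) / ln(1 + r)
t = 0.693147 / 0.102737
t = 6.75

t = ln(2) / ln(1 + r) = 6.75 years


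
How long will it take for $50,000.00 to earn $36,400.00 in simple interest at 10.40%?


Rearrange the simple interest formula for t:
I = P × r × t  ⇒  t = I / (P × r)
t = $36,400.00 / ($50,000.00 × 0.104)
t = 7

t = I/(P×r) = 7 years


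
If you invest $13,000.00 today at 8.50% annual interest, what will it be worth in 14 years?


Future value formula: FV = PV × (1 + r)^t
FV = $13,000.00 × (1 + 0.085)^14
FV = $13,000.00 × 3.133404
FV = $40,734.25

FV = PV × (1 + r)^t = $40,734.25


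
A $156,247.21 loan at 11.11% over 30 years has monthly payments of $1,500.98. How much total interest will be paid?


Total paid over the life of the loan = PMT × n.
Total paid = $1,500.98 × 360 = $540,352.80
Total interest = total paid − principal = $540,352.80 − $156,247.21 = $384,105.59

Total interest = (PMT × n) - PV = $384,105.59


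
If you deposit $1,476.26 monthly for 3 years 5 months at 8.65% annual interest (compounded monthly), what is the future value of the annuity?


Future value of an ordinary annuity: FV = PMT × ((1 + r)^n − 1) / r
Monthly rate r = 0.0865/12 ≈ 0.00720833, n = 41
FV = $1,476.26 × ((1 + 0.0865/12)^41 − 1) / (0.0865/12)
FV = $1,476.26 × 47.504772
FV = $70,129.39

FV = PMT × ((1+r)^n - 1)/r = $70,129.39


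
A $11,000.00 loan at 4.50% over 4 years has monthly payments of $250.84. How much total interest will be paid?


Total paid over the life of the loan = PMT × n.
Total paid = $250.84 × 48 = $12,040.32
Total interest = total paid − principal = $12,040.32 − $11,000.00 = $1,040.32

Total interest = (PMT × n) - PV = $1,040.32


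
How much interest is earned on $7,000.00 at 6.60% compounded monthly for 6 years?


Compound interest earned = final amount − principal.
A = P(1 + r/n)^(nt) = $7,000.00 × (1 + 0.066/12)^(12 × 6) = $10,389.81
Interest = A − P = $10,389.81 − $7,000.00 = $3,389.81

Interest = A - P = $3,389.81


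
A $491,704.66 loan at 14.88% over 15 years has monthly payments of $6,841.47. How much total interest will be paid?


Total paid over the life of the loan = PMT × n.
Total paid = $6,841.47 × 180 = $1,231,464.60
Total interest = total paid − principal = $1,231,464.60 − $491,704.66 = $739,759.94

Total interest = (PMT × n) - PV = $739,759.94


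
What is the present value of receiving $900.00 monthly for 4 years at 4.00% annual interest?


Present value of an ordinary annuity: PV = PMT × (1 − (1 + r)^(−n)) / r
Monthly rate r = 0.04/12 ≈ 0.00333333, n = 48
PV = $900.00 × (1 − (1 + 0.04/12)^(−48)) / (0.04/12)
PV = $900.00 × 44.288834
PV = $39,859.95

PV = PMT × (1-(1+r)^(-n))/r = $39,859.95


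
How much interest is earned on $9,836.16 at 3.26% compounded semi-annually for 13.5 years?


Compound interest earned = final amount − principal.
A = P(1 + r/n)^(nt) = $9,836.16 × (1 + 0.0326/2)^(2 × 13.5) = $15,220.10
Interest = A − P = $15,220.10 − $9,836.16 = $5,383.94

Interest = A - P = $5,383.94


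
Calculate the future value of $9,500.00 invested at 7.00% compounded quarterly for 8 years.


Compound interest formula: A = P(1 + r/n)^(nt)
A = $9,500.00 × (1 + 0.07/4)^(4 × 8)
Growth factor: (1 + 0.07/4)^32 = 1.7422135
A = $9,500.00 × 1.7422135
A = $16,551.03

A = P(1 + r/n)^(nt) = $16,551.03


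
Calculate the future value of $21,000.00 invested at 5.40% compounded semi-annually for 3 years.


Compound interest formula: A = P(1 + r/n)^(nt)
A = $21,000.00 × (1 + 0.054/2)^(2 × 3)
Growth factor: (1 + 0.054/2)^6 = 1.1733367
A = $21,000.00 × 1.1733367
A = $24,640.07

A = P(1 + r/n)^(nt) = $24,640.07


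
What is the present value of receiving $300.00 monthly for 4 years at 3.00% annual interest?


Present value of an ordinary annuity: PV = PMT × (1 − (1 + r)^(−n)) / r
Monthly rate r = 0.03/12 = 0.0025, n = 48
PV = $300.00 × (1 − (1 + 0.03/12)^(−48)) / (0.03/12)
PV = $300.00 × 45.178695
PV = $13,553.61

PV = PMT × (1-(1+r)^(-n))/r = $13,553.61


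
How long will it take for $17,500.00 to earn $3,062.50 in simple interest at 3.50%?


Rearrange the simple interest formula for t:
I = P × r × t  ⇒  t = I / (P × r)
t = $3,062.50 / ($17,500.00 × 0.035)
t = 5

t = I/(P×r) = 5 years


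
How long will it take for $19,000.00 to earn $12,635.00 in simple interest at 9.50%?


Rearrange the simple interest formula for t:
I = P × r × t  ⇒  t = I / (P × r)
t = $12,635.00 / ($19,000.00 × 0.095)
t = 7

t = I/(P×r) = 7 years


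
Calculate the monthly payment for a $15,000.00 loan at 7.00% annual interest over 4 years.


Loan payment formula: PMT = PV × r / (1 − (1 + r)^(−n))
Monthly rate r = 0.07/12 ≈ 0.00583333, n = 48 months
Denominator: 1 − (1 + 0.07/12)^(−48) = 0.243601
PMT = $15,000.00 × (0.07/12) / 0.243601
PMT = $359.19 per month

PMT = PV × r / (1-(1+r)^(-n)) = $359.19/month


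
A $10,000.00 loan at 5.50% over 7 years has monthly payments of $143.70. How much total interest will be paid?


Total paid over the life of the loan = PMT × n.
Total paid = $143.70 × 84 = $12,070.80
Total interest = total paid − principal = $12,070.80 − $10,000.00 = $2,070.80

Total interest = (PMT × n) - PV = $2,070.80


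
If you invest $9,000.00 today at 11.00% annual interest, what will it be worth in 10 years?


Future value formula: FV = PV × (1 + r)^t
FV = $9,000.00 × (1 + 0.11)^10
FV = $9,000.00 × 2.839421
FV = $25,554.79

FV = PV × (1 + r)^t = $25,554.79


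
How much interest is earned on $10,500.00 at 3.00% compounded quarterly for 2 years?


Compound interest earned = final amount − principal.
A = P(1 + r/n)^(nt) = $10,500.00 × (1 + 0.03/4)^(4 × 2) = $11,146.79
Interest = A − P = $11,146.79 − $10,500.00 = $646.79

Interest = A - P = $646.79


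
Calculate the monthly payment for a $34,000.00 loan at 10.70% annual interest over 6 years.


Loan payment formula: PMT = PV × r / (1 − (1 + r)^(−n))
Monthly rate r = 0.107/12 ≈ 0.00891667, n = 72 months
Denominator: 1 − (1 + 0.107/12)^(−72) = 0.472262
PMT = $34,000.00 × (0.107/12) / 0.472262
PMT = $641.95 per month

PMT = PV × r / (1-(1+r)^(-n)) = $641.95/month


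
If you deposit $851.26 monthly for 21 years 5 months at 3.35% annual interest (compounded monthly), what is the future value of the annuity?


Future value of an ordinary annuity: FV = PMT × ((1 + r)^n − 1) / r
Monthly rate r = 0.0335/12 ≈ 0.00279167, n = 257
FV = $851.26 × ((1 + 0.0335/12)^257 − 1) / (0.0335/12)
FV = $851.26 × 375.105957
FV = $319,312.70

FV = PMT × ((1+r)^n - 1)/r = $319,312.70
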